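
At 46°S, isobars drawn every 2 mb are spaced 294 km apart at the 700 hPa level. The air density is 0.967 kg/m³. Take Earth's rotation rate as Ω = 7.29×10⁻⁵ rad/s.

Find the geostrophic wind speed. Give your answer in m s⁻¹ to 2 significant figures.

Coriolis parameter at 46°S:
f = 2Ω sin φ = 2 × 7.29×10⁻⁵ × sin 46° = 1.05×10⁻⁴ s⁻¹
Pressure gradient: |∂P/∂n| = 200 Pa / 294000 m = 6.80×10⁻⁴ Pa/m
Geostrophic balance (pressure-gradient force = Coriolis force):
V_g = (1/(fρ)) |∂P/∂n| = 6.80×10⁻⁴ / (1.05×10⁻⁴ × 0.967) = 6.71 m/s

6.7 m s⁻¹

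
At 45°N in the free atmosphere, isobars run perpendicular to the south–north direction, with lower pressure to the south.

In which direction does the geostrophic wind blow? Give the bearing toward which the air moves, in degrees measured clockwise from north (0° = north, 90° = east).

The pressure-gradient force points toward the south (bearing 180°).
Geostrophic balance: in the Northern Hemisphere the Coriolis force deflects motion to the right, so the geostrophic wind blows 90° to the right of the pressure-gradient force (low pressure on the left).
Rotating 180° by 90° clockwise gives 270° — the wind blows toward the west.

270°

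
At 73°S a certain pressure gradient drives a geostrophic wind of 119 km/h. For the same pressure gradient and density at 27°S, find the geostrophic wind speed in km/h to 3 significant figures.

251 km/h

With the same pressure gradient and density, V_g ∝ 1/f ∝ 1/sin φ.
V₂ = V₁ · sin φ₁ / sin φ₂ = 119 × sin 73° / sin 27°
V₂ = 119 × 0.9563/0.4540 = 251 km/h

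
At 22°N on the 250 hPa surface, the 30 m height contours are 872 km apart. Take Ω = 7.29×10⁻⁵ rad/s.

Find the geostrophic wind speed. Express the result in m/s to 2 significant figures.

Coriolis parameter at 22°N:
f = 2Ω sin φ = 2 × 7.29×10⁻⁵ × sin 22° = 5.46×10⁻⁵ s⁻¹
Height gradient: |∂Z/∂n| = 30 m / 872000 m = 3.44×10⁻⁵
On a pressure surface, geostrophic balance gives V_g = (g/f)|∂Z/∂n|:
V_g = 9.81 × 3.44×10⁻⁵ / 5.46×10⁻⁵ = 6.18 m/s

6.2 m/s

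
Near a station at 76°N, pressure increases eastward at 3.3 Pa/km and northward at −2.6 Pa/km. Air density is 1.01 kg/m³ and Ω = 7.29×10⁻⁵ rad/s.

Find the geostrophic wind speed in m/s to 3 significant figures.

29.4 m/s

Coriolis parameter at 76°N:
f = 2Ω sin φ = 2 × 7.29×10⁻⁵ × sin 76° = 1.41×10⁻⁴ s⁻¹
Component geostrophic relations (x east, y north):
u_g = −(1/(fρ)) ∂P/∂y,  v_g = (1/(fρ)) ∂P/∂x
u_g = −(−2.6×10⁻³)/(1.41×10⁻⁴ × 1.01) = 18.2 m/s;  v_g = (3.3×10⁻³)/(1.41×10⁻⁴ × 1.01) = 23.1 m/s
|V_g| = √(u_g² + v_g²) = 29.4 m/s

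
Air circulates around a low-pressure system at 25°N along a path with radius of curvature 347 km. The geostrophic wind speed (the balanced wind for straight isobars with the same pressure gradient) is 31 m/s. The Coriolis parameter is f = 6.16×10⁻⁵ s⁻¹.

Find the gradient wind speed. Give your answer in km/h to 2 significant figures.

Around a low, centrifugal force acts outward with Coriolis, so pressure-gradient force balances both:
(1/ρ)|∂P/∂n| = fV + V²/R  →  V² + fR·V − fR·V_g = 0
With fR = 6.16×10⁻⁵ × 347×10³ m = 21.4 m/s:
V = [−fR + √((fR)² + 4 fR V_g)]/2 = [−21.4 + √(21.4² + 4×21.4×31)]/2 = 17.2 m/s
Subgeostrophic (V < V_g = 31 m/s), as expected around a low.
Converting: 17.2 m/s × 3.6 = 62 km/h

62 km/h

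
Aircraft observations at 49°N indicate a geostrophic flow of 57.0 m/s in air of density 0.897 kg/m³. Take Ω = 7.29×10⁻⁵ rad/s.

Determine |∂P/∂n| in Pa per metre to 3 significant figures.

Coriolis parameter at 49°N:
f = 2Ω sin φ = 2 × 7.29×10⁻⁵ × sin 49° = 1.10×10⁻⁴ s⁻¹
Geostrophic balance rearranged: |∂P/∂n| = f ρ V_g
|∂P/∂n| = 1.10×10⁻⁴ × 0.897 × 57.0 = 5.63×10⁻³ Pa/m

5.63×10⁻³ Pa/m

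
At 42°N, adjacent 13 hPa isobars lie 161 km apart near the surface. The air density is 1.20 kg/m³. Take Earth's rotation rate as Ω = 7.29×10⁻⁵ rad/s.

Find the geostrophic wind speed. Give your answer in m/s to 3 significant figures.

Coriolis parameter at 42°N:
f = 2Ω sin φ = 2 × 7.29×10⁻⁵ × sin 42° = 9.76×10⁻⁵ s⁻¹
Pressure gradient: |∂P/∂n| = 1300 Pa / 161000 m = 8.07×10⁻³ Pa/m
Geostrophic balance (pressure-gradient force = Coriolis force):
V_g = (1/(fρ)) |∂P/∂n| = 8.07×10⁻³ / (9.76×10⁻⁵ × 1.20) = 69.0 m/s

69.0 m/s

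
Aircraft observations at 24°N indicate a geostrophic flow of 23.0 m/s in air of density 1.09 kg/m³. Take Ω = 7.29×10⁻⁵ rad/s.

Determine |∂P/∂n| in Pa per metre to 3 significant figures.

1.49×10⁻³ Pa/m

Coriolis parameter at 24°N:
f = 2Ω sin φ = 2 × 7.29×10⁻⁵ × sin 24° = 5.93×10⁻⁵ s⁻¹
Geostrophic balance rearranged: |∂P/∂n| = f ρ V_g
|∂P/∂n| = 5.93×10⁻⁵ × 1.09 × 23.0 = 1.49×10⁻³ Pa/m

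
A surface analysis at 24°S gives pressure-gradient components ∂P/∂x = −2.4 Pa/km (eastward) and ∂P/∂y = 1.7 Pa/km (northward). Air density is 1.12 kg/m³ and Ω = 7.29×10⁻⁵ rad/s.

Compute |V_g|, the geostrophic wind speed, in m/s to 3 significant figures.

44.3 m/s

Coriolis parameter at 24°S:
f = 2Ω sin φ = 2 × 7.29×10⁻⁵ × sin 24° = 5.93×10⁻⁵ s⁻¹
In the Southern Hemisphere f is negative: f = −5.93×10⁻⁵ s⁻¹.
Component geostrophic relations (x east, y north):
u_g = −(1/(fρ)) ∂P/∂y,  v_g = (1/(fρ)) ∂P/∂x
u_g = −(1.7×10⁻³)/(−5.93×10⁻⁵ × 1.12) = 25.6 m/s;  v_g = (−2.4×10⁻³)/(−5.93×10⁻⁵ × 1.12) = 36.1 m/s
|V_g| = √(u_g² + v_g²) = 44.3 m/s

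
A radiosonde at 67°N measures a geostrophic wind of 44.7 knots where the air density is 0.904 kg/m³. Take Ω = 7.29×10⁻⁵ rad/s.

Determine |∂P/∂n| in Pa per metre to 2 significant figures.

2.8×10⁻³ Pa/m

Coriolis parameter at 67°N:
f = 2Ω sin φ = 2 × 7.29×10⁻⁵ × sin 67° = 1.34×10⁻⁴ s⁻¹
Wind speed in SI: 44.7 knots = 23.0 m/s
Geostrophic balance rearranged: |∂P/∂n| = f ρ V_g
|∂P/∂n| = 1.34×10⁻⁴ × 0.904 × 23.0 = 2.79×10⁻³ Pa/m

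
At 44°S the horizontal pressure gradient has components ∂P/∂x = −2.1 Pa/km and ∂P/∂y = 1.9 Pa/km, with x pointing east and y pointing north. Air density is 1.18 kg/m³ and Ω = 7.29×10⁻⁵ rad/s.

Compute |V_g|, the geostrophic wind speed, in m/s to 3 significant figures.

Coriolis parameter at 44°S:
f = 2Ω sin φ = 2 × 7.29×10⁻⁵ × sin 44° = 1.01×10⁻⁴ s⁻¹
In the Southern Hemisphere f is negative: f = −1.01×10⁻⁴ s⁻¹.
Component geostrophic relations (x east, y north):
u_g = −(1/(fρ)) ∂P/∂y,  v_g = (1/(fρ)) ∂P/∂x
u_g = −(1.9×10⁻³)/(−1.01×10⁻⁴ × 1.18) = 15.9 m/s;  v_g = (−2.1×10⁻³)/(−1.01×10⁻⁴ × 1.18) = 17.6 m/s
|V_g| = √(u_g² + v_g²) = 23.7 m/s

23.7 m/s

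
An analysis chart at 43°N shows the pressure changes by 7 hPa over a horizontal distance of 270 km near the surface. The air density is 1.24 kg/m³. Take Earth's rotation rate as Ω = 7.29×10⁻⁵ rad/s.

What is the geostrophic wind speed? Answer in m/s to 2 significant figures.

Coriolis parameter at 43°N:
f = 2Ω sin φ = 2 × 7.29×10⁻⁵ × sin 43° = 9.94×10⁻⁵ s⁻¹
Pressure gradient: |∂P/∂n| = 700 Pa / 270000 m = 2.59×10⁻³ Pa/m
Geostrophic balance (pressure-gradient force = Coriolis force):
V_g = (1/(fρ)) |∂P/∂n| = 2.59×10⁻³ / (9.94×10⁻⁵ × 1.24) = 21.0 m/s

21 m/s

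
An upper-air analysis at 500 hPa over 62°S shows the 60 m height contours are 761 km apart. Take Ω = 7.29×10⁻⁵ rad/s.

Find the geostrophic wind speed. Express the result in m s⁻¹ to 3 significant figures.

Coriolis parameter at 62°S:
f = 2Ω sin φ = 2 × 7.29×10⁻⁵ × sin 62° = 1.29×10⁻⁴ s⁻¹
Height gradient: |∂Z/∂n| = 60 m / 761000 m = 7.88×10⁻⁵
On a pressure surface, geostrophic balance gives V_g = (g/f)|∂Z/∂n|:
V_g = 9.81 × 7.88×10⁻⁵ / 1.29×10⁻⁴ = 6.01 m/s

6.01 m s⁻¹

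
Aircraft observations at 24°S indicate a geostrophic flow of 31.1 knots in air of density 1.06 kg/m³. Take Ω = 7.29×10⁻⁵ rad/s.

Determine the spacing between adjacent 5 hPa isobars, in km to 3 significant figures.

497 km

Coriolis parameter at 24°S:
f = 2Ω sin φ = 2 × 7.29×10⁻⁵ × sin 24° = 5.93×10⁻⁵ s⁻¹
Wind speed in SI: 31.1 knots = 16.0 m/s
Geostrophic balance rearranged: |∂P/∂n| = f ρ V_g
|∂P/∂n| = 5.93×10⁻⁵ × 1.06 × 16.0 = 1.01×10⁻³ Pa/m
Isobar spacing: Δn = ΔP/|∂P/∂n| = 500 Pa / 1.01×10⁻³ Pa/m = 497158 m ≈ 497 km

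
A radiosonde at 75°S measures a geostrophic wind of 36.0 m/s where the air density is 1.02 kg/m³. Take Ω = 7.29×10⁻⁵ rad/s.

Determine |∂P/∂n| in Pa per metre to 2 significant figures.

5.2×10⁻³ Pa/m

Coriolis parameter at 75°S:
f = 2Ω sin φ = 2 × 7.29×10⁻⁵ × sin 75° = 1.41×10⁻⁴ s⁻¹
Geostrophic balance rearranged: |∂P/∂n| = f ρ V_g
|∂P/∂n| = 1.41×10⁻⁴ × 1.02 × 36.0 = 5.17×10⁻³ Pa/m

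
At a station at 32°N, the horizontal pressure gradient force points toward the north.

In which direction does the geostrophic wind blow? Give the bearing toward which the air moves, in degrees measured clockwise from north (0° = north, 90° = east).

090°

The pressure-gradient force points toward the north (bearing 000°).
Geostrophic balance: in the Northern Hemisphere the Coriolis force deflects motion to the right, so the geostrophic wind blows 90° to the right of the pressure-gradient force (low pressure on the left).
Rotating 000° by 90° clockwise gives 090° — the wind blows toward the east.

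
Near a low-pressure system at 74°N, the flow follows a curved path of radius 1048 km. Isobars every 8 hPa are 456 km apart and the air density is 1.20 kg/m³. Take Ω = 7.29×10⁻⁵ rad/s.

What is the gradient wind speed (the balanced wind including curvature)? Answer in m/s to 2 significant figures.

9.8 m/s

Coriolis parameter at 74°N:
f = 2Ω sin φ = 2 × 7.29×10⁻⁵ × sin 74° = 1.40×10⁻⁴ s⁻¹
Pressure gradient: |∂P/∂n| = 800 Pa / 456000 m = 1.75×10⁻³ Pa/m
Geostrophic speed: V_g = |∂P/∂n|/(fρ) = 1.75×10⁻³/(1.40×10⁻⁴ × 1.20) = 10.4 m/s
Around a low, centrifugal force acts outward with Coriolis, so pressure-gradient force balances both:
(1/ρ)|∂P/∂n| = fV + V²/R  →  V² + fR·V − fR·V_g = 0
With fR = 1.40×10⁻⁴ × 1048×10³ m = 147 m/s:
V = [−fR + √((fR)² + 4 fR V_g)]/2 = [−147 + √(147² + 4×147×10.4)]/2 = 9.78 m/s
Subgeostrophic (V < V_g = 10.4 m/s), as expected around a low.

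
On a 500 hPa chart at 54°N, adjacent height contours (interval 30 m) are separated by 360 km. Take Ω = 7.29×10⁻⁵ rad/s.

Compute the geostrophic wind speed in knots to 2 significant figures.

13 knots

Coriolis parameter at 54°N:
f = 2Ω sin φ = 2 × 7.29×10⁻⁵ × sin 54° = 1.18×10⁻⁴ s⁻¹
Height gradient: |∂Z/∂n| = 30 m / 360000 m = 8.33×10⁻⁵
On a pressure surface, geostrophic balance gives V_g = (g/f)|∂Z/∂n|:
V_g = 9.81 × 8.33×10⁻⁵ / 1.18×10⁻⁴ = 6.93 m/s
Converting: 6.93 m/s × 1.944 = 13 knots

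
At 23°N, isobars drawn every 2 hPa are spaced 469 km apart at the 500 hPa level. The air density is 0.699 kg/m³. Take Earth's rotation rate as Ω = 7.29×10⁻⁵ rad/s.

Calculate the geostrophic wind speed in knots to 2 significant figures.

21 knots

Coriolis parameter at 23°N:
f = 2Ω sin φ = 2 × 7.29×10⁻⁵ × sin 23° = 5.70×10⁻⁵ s⁻¹
Pressure gradient: |∂P/∂n| = 200 Pa / 469000 m = 4.26×10⁻⁴ Pa/m
Geostrophic balance (pressure-gradient force = Coriolis force):
V_g = (1/(fρ)) |∂P/∂n| = 4.26×10⁻⁴ / (5.70×10⁻⁵ × 0.699) = 10.7 m/s
Converting: 10.7 m/s × 1.944 = 21 knots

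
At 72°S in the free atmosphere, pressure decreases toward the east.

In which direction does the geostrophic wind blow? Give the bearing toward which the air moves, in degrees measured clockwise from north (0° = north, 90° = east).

The pressure-gradient force points toward the east (bearing 090°).
Geostrophic balance: in the Southern Hemisphere the Coriolis force deflects motion to the left, so the geostrophic wind blows 90° to the left of the pressure-gradient force (low pressure on the right).
Rotating 090° by 90° counterclockwise gives 000° — the wind blows toward the north.

000°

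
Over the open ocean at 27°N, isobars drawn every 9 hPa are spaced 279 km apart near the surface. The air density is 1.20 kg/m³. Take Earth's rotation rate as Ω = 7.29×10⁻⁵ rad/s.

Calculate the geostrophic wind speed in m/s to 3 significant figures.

40.6 m/s

Coriolis parameter at 27°N:
f = 2Ω sin φ = 2 × 7.29×10⁻⁵ × sin 27° = 6.62×10⁻⁵ s⁻¹
Pressure gradient: |∂P/∂n| = 900 Pa / 279000 m = 3.23×10⁻³ Pa/m
Geostrophic balance (pressure-gradient force = Coriolis force):
V_g = (1/(fρ)) |∂P/∂n| = 3.23×10⁻³ / (6.62×10⁻⁵ × 1.20) = 40.6 m/s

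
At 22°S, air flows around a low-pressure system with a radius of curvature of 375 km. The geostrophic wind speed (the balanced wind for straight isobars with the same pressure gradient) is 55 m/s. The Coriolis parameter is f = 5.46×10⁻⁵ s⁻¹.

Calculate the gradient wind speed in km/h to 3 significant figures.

Around a low, centrifugal force acts outward with Coriolis, so pressure-gradient force balances both:
(1/ρ)|∂P/∂n| = fV + V²/R  →  V² + fR·V − fR·V_g = 0
With fR = 5.46×10⁻⁵ × 375×10³ m = 20.5 m/s:
V = [−fR + √((fR)² + 4 fR V_g)]/2 = [−20.5 + √(20.5² + 4×20.5×55)]/2 = 24.8 m/s
Subgeostrophic (V < V_g = 55 m/s), as expected around a low.
Converting: 24.8 m/s × 3.6 = 89.4 km/h

89.4 km/h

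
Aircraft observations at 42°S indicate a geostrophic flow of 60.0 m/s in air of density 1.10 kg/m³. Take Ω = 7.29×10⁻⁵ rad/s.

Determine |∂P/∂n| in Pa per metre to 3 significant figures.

6.44×10⁻³ Pa/m

Coriolis parameter at 42°S:
f = 2Ω sin φ = 2 × 7.29×10⁻⁵ × sin 42° = 9.76×10⁻⁵ s⁻¹
Geostrophic balance rearranged: |∂P/∂n| = f ρ V_g
|∂P/∂n| = 9.76×10⁻⁵ × 1.10 × 60.0 = 6.44×10⁻³ Pa/m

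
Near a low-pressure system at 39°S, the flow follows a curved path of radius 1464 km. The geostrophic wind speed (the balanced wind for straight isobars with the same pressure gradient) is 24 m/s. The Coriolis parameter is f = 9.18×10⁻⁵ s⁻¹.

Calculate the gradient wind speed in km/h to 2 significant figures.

75 km/h

Around a low, centrifugal force acts outward with Coriolis, so pressure-gradient force balances both:
(1/ρ)|∂P/∂n| = fV + V²/R  →  V² + fR·V − fR·V_g = 0
With fR = 9.18×10⁻⁵ × 1464×10³ m = 134 m/s:
V = [−fR + √((fR)² + 4 fR V_g)]/2 = [−134 + √(134² + 4×134×24)]/2 = 20.8 m/s
Subgeostrophic (V < V_g = 24 m/s), as expected around a low.
Converting: 20.8 m/s × 3.6 = 75 km/h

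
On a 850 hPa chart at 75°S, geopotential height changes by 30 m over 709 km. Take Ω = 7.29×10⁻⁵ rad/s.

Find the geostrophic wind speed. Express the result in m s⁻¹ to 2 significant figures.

2.9 m s⁻¹

Coriolis parameter at 75°S:
f = 2Ω sin φ = 2 × 7.29×10⁻⁵ × sin 75° = 1.41×10⁻⁴ s⁻¹
Height gradient: |∂Z/∂n| = 30 m / 709000 m = 4.23×10⁻⁵
On a pressure surface, geostrophic balance gives V_g = (g/f)|∂Z/∂n|:
V_g = 9.81 × 4.23×10⁻⁵ / 1.41×10⁻⁴ = 2.95 m/s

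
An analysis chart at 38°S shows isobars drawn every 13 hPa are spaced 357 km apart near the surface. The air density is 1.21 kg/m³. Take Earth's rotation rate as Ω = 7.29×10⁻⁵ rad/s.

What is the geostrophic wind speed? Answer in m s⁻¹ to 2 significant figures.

34 m s⁻¹

Coriolis parameter at 38°S:
f = 2Ω sin φ = 2 × 7.29×10⁻⁵ × sin 38° = 8.98×10⁻⁵ s⁻¹
Pressure gradient: |∂P/∂n| = 1300 Pa / 357000 m = 3.64×10⁻³ Pa/m
Geostrophic balance (pressure-gradient force = Coriolis force):
V_g = (1/(fρ)) |∂P/∂n| = 3.64×10⁻³ / (8.98×10⁻⁵ × 1.21) = 33.5 m/s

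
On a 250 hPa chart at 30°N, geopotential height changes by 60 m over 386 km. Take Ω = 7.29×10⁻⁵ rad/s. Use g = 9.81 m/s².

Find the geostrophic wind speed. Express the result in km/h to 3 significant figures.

Coriolis parameter at 30°N:
f = 2Ω sin φ = 2 × 7.29×10⁻⁵ × sin 30° = 7.29×10⁻⁵ s⁻¹
Height gradient: |∂Z/∂n| = 60 m / 386000 m = 1.55×10⁻⁴
On a pressure surface, geostrophic balance gives V_g = (g/f)|∂Z/∂n|:
V_g = 9.81 × 1.55×10⁻⁴ / 7.29×10⁻⁵ = 20.9 m/s
Converting: 20.9 m/s × 3.6 = 75.3 km/h

75.3 km/h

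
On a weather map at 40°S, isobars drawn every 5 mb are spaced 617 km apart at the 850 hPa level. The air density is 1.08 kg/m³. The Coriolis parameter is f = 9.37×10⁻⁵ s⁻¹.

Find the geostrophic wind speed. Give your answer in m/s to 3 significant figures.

Pressure gradient: |∂P/∂n| = 500 Pa / 617000 m = 8.10×10⁻⁴ Pa/m
Geostrophic balance (pressure-gradient force = Coriolis force):
V_g = (1/(fρ)) |∂P/∂n| = 8.10×10⁻⁴ / (9.37×10⁻⁵ × 1.08) = 8.01 m/s

8.01 m/s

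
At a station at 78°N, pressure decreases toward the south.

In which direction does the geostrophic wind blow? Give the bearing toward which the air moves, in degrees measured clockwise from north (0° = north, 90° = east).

The pressure-gradient force points toward the south (bearing 180°).
Geostrophic balance: in the Northern Hemisphere the Coriolis force deflects motion to the right, so the geostrophic wind blows 90° to the right of the pressure-gradient force (low pressure on the left).
Rotating 180° by 90° clockwise gives 270° — the wind blows toward the west.

270°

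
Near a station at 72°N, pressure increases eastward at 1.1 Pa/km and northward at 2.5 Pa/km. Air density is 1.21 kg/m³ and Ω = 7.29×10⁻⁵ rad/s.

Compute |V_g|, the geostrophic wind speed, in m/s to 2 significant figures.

16 m/s

Coriolis parameter at 72°N:
f = 2Ω sin φ = 2 × 7.29×10⁻⁵ × sin 72° = 1.39×10⁻⁴ s⁻¹
Component geostrophic relations (x east, y north):
u_g = −(1/(fρ)) ∂P/∂y,  v_g = (1/(fρ)) ∂P/∂x
u_g = −(2.5×10⁻³)/(1.39×10⁻⁴ × 1.21) = −14.9 m/s;  v_g = (1.1×10⁻³)/(1.39×10⁻⁴ × 1.21) = 6.56 m/s
|V_g| = √(u_g² + v_g²) = 16.3 m/s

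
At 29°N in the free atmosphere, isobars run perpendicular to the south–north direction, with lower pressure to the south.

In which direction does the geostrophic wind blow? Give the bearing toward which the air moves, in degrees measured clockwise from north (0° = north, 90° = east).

The pressure-gradient force points toward the south (bearing 180°).
Geostrophic balance: in the Northern Hemisphere the Coriolis force deflects motion to the right, so the geostrophic wind blows 90° to the right of the pressure-gradient force (low pressure on the left).
Rotating 180° by 90° clockwise gives 270° — the wind blows toward the west.

270°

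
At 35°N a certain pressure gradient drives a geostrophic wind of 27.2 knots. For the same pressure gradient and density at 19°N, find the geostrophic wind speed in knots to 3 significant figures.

47.9 knots

With the same pressure gradient and density, V_g ∝ 1/f ∝ 1/sin φ.
V₂ = V₁ · sin φ₁ / sin φ₂ = 27.2 × sin 35° / sin 19°
V₂ = 27.2 × 0.5736/0.3256 = 47.9 knots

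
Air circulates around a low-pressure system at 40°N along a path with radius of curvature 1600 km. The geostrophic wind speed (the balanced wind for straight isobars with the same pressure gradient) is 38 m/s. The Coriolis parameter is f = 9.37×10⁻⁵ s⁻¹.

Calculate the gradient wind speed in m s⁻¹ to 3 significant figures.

Around a low, centrifugal force acts outward with Coriolis, so pressure-gradient force balances both:
(1/ρ)|∂P/∂n| = fV + V²/R  →  V² + fR·V − fR·V_g = 0
With fR = 9.37×10⁻⁵ × 1600×10³ m = 150 m/s:
V = [−fR + √((fR)² + 4 fR V_g)]/2 = [−150 + √(150² + 4×150×38)]/2 = 31.4 m/s
Subgeostrophic (V < V_g = 38 m/s), as expected around a low.

31.4 m s⁻¹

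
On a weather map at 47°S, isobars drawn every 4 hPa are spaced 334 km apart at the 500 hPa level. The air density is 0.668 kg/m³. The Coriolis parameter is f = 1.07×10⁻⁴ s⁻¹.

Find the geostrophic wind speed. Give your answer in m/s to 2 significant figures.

Pressure gradient: |∂P/∂n| = 400 Pa / 334000 m = 1.20×10⁻³ Pa/m
Geostrophic balance (pressure-gradient force = Coriolis force):
V_g = (1/(fρ)) |∂P/∂n| = 1.20×10⁻³ / (1.07×10⁻⁴ × 0.668) = 16.8 m/s

17 m/s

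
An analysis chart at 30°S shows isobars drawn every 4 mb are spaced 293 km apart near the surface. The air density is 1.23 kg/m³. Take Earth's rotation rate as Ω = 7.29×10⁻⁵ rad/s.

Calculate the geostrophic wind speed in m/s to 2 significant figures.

Coriolis parameter at 30°S:
f = 2Ω sin φ = 2 × 7.29×10⁻⁵ × sin 30° = 7.29×10⁻⁵ s⁻¹
Pressure gradient: |∂P/∂n| = 400 Pa / 293000 m = 1.37×10⁻³ Pa/m
Geostrophic balance (pressure-gradient force = Coriolis force):
V_g = (1/(fρ)) |∂P/∂n| = 1.37×10⁻³ / (7.29×10⁻⁵ × 1.23) = 15.2 m/s

15 m/s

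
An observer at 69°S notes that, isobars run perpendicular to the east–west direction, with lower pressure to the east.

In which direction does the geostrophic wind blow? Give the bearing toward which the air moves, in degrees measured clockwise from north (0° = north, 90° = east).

The pressure-gradient force points toward the east (bearing 090°).
Geostrophic balance: in the Southern Hemisphere the Coriolis force deflects motion to the left, so the geostrophic wind blows 90° to the left of the pressure-gradient force (low pressure on the right).
Rotating 090° by 90° counterclockwise gives 000° — the wind blows toward the north.

000°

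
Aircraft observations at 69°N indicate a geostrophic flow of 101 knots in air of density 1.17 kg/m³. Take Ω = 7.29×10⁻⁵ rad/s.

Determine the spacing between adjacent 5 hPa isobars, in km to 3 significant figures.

Coriolis parameter at 69°N:
f = 2Ω sin φ = 2 × 7.29×10⁻⁵ × sin 69° = 1.36×10⁻⁴ s⁻¹
Wind speed in SI: 101 knots = 52.0 m/s
Geostrophic balance rearranged: |∂P/∂n| = f ρ V_g
|∂P/∂n| = 1.36×10⁻⁴ × 1.17 × 52.0 = 8.27×10⁻³ Pa/m
Isobar spacing: Δn = ΔP/|∂P/∂n| = 500 Pa / 8.27×10⁻³ Pa/m = 60425 m ≈ 60.4 km

60.4 km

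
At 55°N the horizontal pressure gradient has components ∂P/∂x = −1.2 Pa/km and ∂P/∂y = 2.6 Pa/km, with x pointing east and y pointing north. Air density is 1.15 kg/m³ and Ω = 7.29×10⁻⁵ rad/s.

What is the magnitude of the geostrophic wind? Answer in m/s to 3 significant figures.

20.8 m/s

Coriolis parameter at 55°N:
f = 2Ω sin φ = 2 × 7.29×10⁻⁵ × sin 55° = 1.19×10⁻⁴ s⁻¹
Component geostrophic relations (x east, y north):
u_g = −(1/(fρ)) ∂P/∂y,  v_g = (1/(fρ)) ∂P/∂x
u_g = −(2.6×10⁻³)/(1.19×10⁻⁴ × 1.15) = −18.9 m/s;  v_g = (−1.2×10⁻³)/(1.19×10⁻⁴ × 1.15) = −8.74 m/s
|V_g| = √(u_g² + v_g²) = 20.8 m/s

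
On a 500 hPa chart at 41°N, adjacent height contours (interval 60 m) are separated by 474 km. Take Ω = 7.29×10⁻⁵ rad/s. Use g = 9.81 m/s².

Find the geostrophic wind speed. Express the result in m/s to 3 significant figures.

13.0 m/s

Coriolis parameter at 41°N:
f = 2Ω sin φ = 2 × 7.29×10⁻⁵ × sin 41° = 9.57×10⁻⁵ s⁻¹
Height gradient: |∂Z/∂n| = 60 m / 474000 m = 1.27×10⁻⁴
On a pressure surface, geostrophic balance gives V_g = (g/f)|∂Z/∂n|:
V_g = 9.81 × 1.27×10⁻⁴ / 9.57×10⁻⁵ = 13.0 m/s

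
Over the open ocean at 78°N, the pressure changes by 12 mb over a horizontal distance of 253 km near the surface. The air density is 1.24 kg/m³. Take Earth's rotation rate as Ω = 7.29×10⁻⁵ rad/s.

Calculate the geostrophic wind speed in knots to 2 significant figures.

Coriolis parameter at 78°N:
f = 2Ω sin φ = 2 × 7.29×10⁻⁵ × sin 78° = 1.43×10⁻⁴ s⁻¹
Pressure gradient: |∂P/∂n| = 1200 Pa / 253000 m = 4.74×10⁻³ Pa/m
Geostrophic balance (pressure-gradient force = Coriolis force):
V_g = (1/(fρ)) |∂P/∂n| = 4.74×10⁻³ / (1.43×10⁻⁴ × 1.24) = 26.8 m/s
Converting: 26.8 m/s × 1.944 = 52 knots

52 knots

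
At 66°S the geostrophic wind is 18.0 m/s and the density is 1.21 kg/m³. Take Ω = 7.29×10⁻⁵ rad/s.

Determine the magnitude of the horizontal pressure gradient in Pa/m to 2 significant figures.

Coriolis parameter at 66°S:
f = 2Ω sin φ = 2 × 7.29×10⁻⁵ × sin 66° = 1.33×10⁻⁴ s⁻¹
Geostrophic balance rearranged: |∂P/∂n| = f ρ V_g
|∂P/∂n| = 1.33×10⁻⁴ × 1.21 × 18.0 = 2.90×10⁻³ Pa/m

2.9×10⁻³ Pa/m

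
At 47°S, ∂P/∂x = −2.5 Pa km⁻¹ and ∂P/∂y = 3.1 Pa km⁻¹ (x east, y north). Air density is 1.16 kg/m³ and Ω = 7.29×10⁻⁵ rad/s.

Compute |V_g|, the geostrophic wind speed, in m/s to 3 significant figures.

Coriolis parameter at 47°S:
f = 2Ω sin φ = 2 × 7.29×10⁻⁵ × sin 47° = 1.07×10⁻⁴ s⁻¹
In the Southern Hemisphere f is negative: f = −1.07×10⁻⁴ s⁻¹.
Component geostrophic relations (x east, y north):
u_g = −(1/(fρ)) ∂P/∂y,  v_g = (1/(fρ)) ∂P/∂x
u_g = −(3.1×10⁻³)/(−1.07×10⁻⁴ × 1.16) = 25.1 m/s;  v_g = (−2.5×10⁻³)/(−1.07×10⁻⁴ × 1.16) = 20.2 m/s
|V_g| = √(u_g² + v_g²) = 32.2 m/s

32.2 m/s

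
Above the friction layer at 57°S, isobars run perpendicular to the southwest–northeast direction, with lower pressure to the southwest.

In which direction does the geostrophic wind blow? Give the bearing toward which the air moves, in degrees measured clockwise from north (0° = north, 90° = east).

135°

The pressure-gradient force points toward the southwest (bearing 225°).
Geostrophic balance: in the Southern Hemisphere the Coriolis force deflects motion to the left, so the geostrophic wind blows 90° to the left of the pressure-gradient force (low pressure on the right).
Rotating 225° by 90° counterclockwise gives 135° — the wind blows toward the southeast.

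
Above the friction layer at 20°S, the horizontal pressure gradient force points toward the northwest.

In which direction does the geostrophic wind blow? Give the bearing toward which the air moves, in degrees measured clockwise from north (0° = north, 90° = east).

225°

The pressure-gradient force points toward the northwest (bearing 315°).
Geostrophic balance: in the Southern Hemisphere the Coriolis force deflects motion to the left, so the geostrophic wind blows 90° to the left of the pressure-gradient force (low pressure on the right).
Rotating 315° by 90° counterclockwise gives 225° — the wind blows toward the southwest.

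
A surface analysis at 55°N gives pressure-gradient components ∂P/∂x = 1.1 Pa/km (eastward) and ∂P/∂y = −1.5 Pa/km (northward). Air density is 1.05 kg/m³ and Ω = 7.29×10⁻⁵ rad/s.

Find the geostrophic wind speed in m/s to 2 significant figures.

Coriolis parameter at 55°N:
f = 2Ω sin φ = 2 × 7.29×10⁻⁵ × sin 55° = 1.19×10⁻⁴ s⁻¹
Component geostrophic relations (x east, y north):
u_g = −(1/(fρ)) ∂P/∂y,  v_g = (1/(fρ)) ∂P/∂x
u_g = −(−1.5×10⁻³)/(1.19×10⁻⁴ × 1.05) = 12.0 m/s;  v_g = (1.1×10⁻³)/(1.19×10⁻⁴ × 1.05) = 8.77 m/s
|V_g| = √(u_g² + v_g²) = 14.8 m/s

15 m/s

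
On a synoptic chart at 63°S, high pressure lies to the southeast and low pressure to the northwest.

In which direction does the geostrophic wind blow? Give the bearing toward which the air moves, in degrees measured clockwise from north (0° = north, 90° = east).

The pressure-gradient force points toward the northwest (bearing 315°).
Geostrophic balance: in the Southern Hemisphere the Coriolis force deflects motion to the left, so the geostrophic wind blows 90° to the left of the pressure-gradient force (low pressure on the right).
Rotating 315° by 90° counterclockwise gives 225° — the wind blows toward the southwest.

225°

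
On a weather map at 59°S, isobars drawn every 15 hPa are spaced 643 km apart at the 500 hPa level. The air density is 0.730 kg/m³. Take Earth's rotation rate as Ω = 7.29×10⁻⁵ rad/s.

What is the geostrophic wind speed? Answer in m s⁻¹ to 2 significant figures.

26 m s⁻¹

Coriolis parameter at 59°S:
f = 2Ω sin φ = 2 × 7.29×10⁻⁵ × sin 59° = 1.25×10⁻⁴ s⁻¹
Pressure gradient: |∂P/∂n| = 1500 Pa / 643000 m = 2.33×10⁻³ Pa/m
Geostrophic balance (pressure-gradient force = Coriolis force):
V_g = (1/(fρ)) |∂P/∂n| = 2.33×10⁻³ / (1.25×10⁻⁴ × 0.730) = 25.6 m/s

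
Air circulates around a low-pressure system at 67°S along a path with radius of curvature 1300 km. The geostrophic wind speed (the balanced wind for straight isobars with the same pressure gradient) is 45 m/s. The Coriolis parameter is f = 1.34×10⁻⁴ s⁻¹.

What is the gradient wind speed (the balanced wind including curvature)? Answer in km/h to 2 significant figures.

130 km/h

Around a low, centrifugal force acts outward with Coriolis, so pressure-gradient force balances both:
(1/ρ)|∂P/∂n| = fV + V²/R  →  V² + fR·V − fR·V_g = 0
With fR = 1.34×10⁻⁴ × 1300×10³ m = 174 m/s:
V = [−fR + √((fR)² + 4 fR V_g)]/2 = [−174 + √(174² + 4×174×45)]/2 = 37.1 m/s
Subgeostrophic (V < V_g = 45 m/s), as expected around a low.
Converting: 37.1 m/s × 3.6 = 130 km/h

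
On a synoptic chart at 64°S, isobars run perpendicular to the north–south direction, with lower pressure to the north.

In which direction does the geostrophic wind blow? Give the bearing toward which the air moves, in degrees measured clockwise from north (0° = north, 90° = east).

The pressure-gradient force points toward the north (bearing 000°).
Geostrophic balance: in the Southern Hemisphere the Coriolis force deflects motion to the left, so the geostrophic wind blows 90° to the left of the pressure-gradient force (low pressure on the right).
Rotating 000° by 90° counterclockwise gives 270° — the wind blows toward the west.

270°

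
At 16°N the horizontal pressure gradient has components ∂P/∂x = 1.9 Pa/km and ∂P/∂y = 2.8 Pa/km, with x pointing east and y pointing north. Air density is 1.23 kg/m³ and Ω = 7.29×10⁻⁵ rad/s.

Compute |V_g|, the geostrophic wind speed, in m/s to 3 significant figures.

Coriolis parameter at 16°N:
f = 2Ω sin φ = 2 × 7.29×10⁻⁵ × sin 16° = 4.02×10⁻⁵ s⁻¹
Component geostrophic relations (x east, y north):
u_g = −(1/(fρ)) ∂P/∂y,  v_g = (1/(fρ)) ∂P/∂x
u_g = −(2.8×10⁻³)/(4.02×10⁻⁵ × 1.23) = −56.6 m/s;  v_g = (1.9×10⁻³)/(4.02×10⁻⁵ × 1.23) = 38.4 m/s
|V_g| = √(u_g² + v_g²) = 68.5 m/s

68.5 m/s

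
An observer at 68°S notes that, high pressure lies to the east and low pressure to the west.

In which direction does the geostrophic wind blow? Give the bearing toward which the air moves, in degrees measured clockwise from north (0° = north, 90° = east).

180°

The pressure-gradient force points toward the west (bearing 270°).
Geostrophic balance: in the Southern Hemisphere the Coriolis force deflects motion to the left, so the geostrophic wind blows 90° to the left of the pressure-gradient force (low pressure on the right).
Rotating 270° by 90° counterclockwise gives 180° — the wind blows toward the south.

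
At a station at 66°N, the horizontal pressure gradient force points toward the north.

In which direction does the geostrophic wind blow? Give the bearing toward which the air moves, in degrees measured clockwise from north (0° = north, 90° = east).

The pressure-gradient force points toward the north (bearing 000°).
Geostrophic balance: in the Northern Hemisphere the Coriolis force deflects motion to the right, so the geostrophic wind blows 90° to the right of the pressure-gradient force (low pressure on the left).
Rotating 000° by 90° clockwise gives 090° — the wind blows toward the east.

090°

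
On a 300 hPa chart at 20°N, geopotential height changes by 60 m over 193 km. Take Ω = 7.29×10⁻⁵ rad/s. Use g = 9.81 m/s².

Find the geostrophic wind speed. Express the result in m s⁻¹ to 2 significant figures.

Coriolis parameter at 20°N:
f = 2Ω sin φ = 2 × 7.29×10⁻⁵ × sin 20° = 4.99×10⁻⁵ s⁻¹
Height gradient: |∂Z/∂n| = 60 m / 193000 m = 3.11×10⁻⁴
On a pressure surface, geostrophic balance gives V_g = (g/f)|∂Z/∂n|:
V_g = 9.81 × 3.11×10⁻⁴ / 4.99×10⁻⁵ = 61.2 m/s

61 m s⁻¹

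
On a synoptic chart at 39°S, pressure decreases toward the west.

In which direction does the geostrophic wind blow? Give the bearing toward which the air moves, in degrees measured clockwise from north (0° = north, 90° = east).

180°

The pressure-gradient force points toward the west (bearing 270°).
Geostrophic balance: in the Southern Hemisphere the Coriolis force deflects motion to the left, so the geostrophic wind blows 90° to the left of the pressure-gradient force (low pressure on the right).
Rotating 270° by 90° counterclockwise gives 180° — the wind blows toward the south.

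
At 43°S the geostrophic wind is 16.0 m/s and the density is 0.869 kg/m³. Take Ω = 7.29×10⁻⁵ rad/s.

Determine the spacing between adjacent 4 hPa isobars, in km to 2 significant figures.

Coriolis parameter at 43°S:
f = 2Ω sin φ = 2 × 7.29×10⁻⁵ × sin 43° = 9.94×10⁻⁵ s⁻¹
Geostrophic balance rearranged: |∂P/∂n| = f ρ V_g
|∂P/∂n| = 9.94×10⁻⁵ × 0.869 × 16.0 = 1.38×10⁻³ Pa/m
Isobar spacing: Δn = ΔP/|∂P/∂n| = 400 Pa / 1.38×10⁻³ Pa/m = 289321 m ≈ 290 km

290 km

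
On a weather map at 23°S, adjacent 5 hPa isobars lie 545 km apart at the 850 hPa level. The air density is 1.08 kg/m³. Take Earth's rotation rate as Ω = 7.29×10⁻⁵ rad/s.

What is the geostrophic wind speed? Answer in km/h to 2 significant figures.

54 km/h

Coriolis parameter at 23°S:
f = 2Ω sin φ = 2 × 7.29×10⁻⁵ × sin 23° = 5.70×10⁻⁵ s⁻¹
Pressure gradient: |∂P/∂n| = 500 Pa / 545000 m = 9.17×10⁻⁴ Pa/m
Geostrophic balance (pressure-gradient force = Coriolis force):
V_g = (1/(fρ)) |∂P/∂n| = 9.17×10⁻⁴ / (5.70×10⁻⁵ × 1.08) = 14.9 m/s
Converting: 14.9 m/s × 3.6 = 54 km/h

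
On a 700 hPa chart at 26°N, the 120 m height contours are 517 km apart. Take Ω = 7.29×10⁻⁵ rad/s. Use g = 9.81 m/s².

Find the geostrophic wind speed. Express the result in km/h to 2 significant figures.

130 km/h

Coriolis parameter at 26°N:
f = 2Ω sin φ = 2 × 7.29×10⁻⁵ × sin 26° = 6.39×10⁻⁵ s⁻¹
Height gradient: |∂Z/∂n| = 120 m / 517000 m = 2.32×10⁻⁴
On a pressure surface, geostrophic balance gives V_g = (g/f)|∂Z/∂n|:
V_g = 9.81 × 2.32×10⁻⁴ / 6.39×10⁻⁵ = 35.6 m/s
Converting: 35.6 m/s × 3.6 = 130 km/h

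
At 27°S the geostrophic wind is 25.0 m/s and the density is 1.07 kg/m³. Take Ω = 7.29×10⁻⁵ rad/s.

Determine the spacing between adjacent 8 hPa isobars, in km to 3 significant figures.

452 km

Coriolis parameter at 27°S:
f = 2Ω sin φ = 2 × 7.29×10⁻⁵ × sin 27° = 6.62×10⁻⁵ s⁻¹
Geostrophic balance rearranged: |∂P/∂n| = f ρ V_g
|∂P/∂n| = 6.62×10⁻⁵ × 1.07 × 25.0 = 1.77×10⁻³ Pa/m
Isobar spacing: Δn = ΔP/|∂P/∂n| = 800 Pa / 1.77×10⁻³ Pa/m = 451816 m ≈ 452 km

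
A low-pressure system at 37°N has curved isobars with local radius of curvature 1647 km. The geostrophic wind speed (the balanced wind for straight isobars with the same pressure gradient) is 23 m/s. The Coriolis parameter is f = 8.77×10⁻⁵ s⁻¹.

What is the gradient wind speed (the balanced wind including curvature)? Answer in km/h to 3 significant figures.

Around a low, centrifugal force acts outward with Coriolis, so pressure-gradient force balances both:
(1/ρ)|∂P/∂n| = fV + V²/R  →  V² + fR·V − fR·V_g = 0
With fR = 8.77×10⁻⁵ × 1647×10³ m = 144 m/s:
V = [−fR + √((fR)² + 4 fR V_g)]/2 = [−144 + √(144² + 4×144×23)]/2 = 20.2 m/s
Subgeostrophic (V < V_g = 23 m/s), as expected around a low.
Converting: 20.2 m/s × 3.6 = 72.6 km/h

72.6 km/h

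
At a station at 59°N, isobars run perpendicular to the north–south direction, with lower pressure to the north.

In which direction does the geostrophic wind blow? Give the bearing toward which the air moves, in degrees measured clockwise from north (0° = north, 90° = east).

090°

The pressure-gradient force points toward the north (bearing 000°).
Geostrophic balance: in the Northern Hemisphere the Coriolis force deflects motion to the right, so the geostrophic wind blows 90° to the right of the pressure-gradient force (low pressure on the left).
Rotating 000° by 90° clockwise gives 090° — the wind blows toward the east.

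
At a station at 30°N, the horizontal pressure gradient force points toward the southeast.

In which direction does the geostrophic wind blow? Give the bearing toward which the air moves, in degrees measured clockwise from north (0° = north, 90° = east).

The pressure-gradient force points toward the southeast (bearing 135°).
Geostrophic balance: in the Northern Hemisphere the Coriolis force deflects motion to the right, so the geostrophic wind blows 90° to the right of the pressure-gradient force (low pressure on the left).
Rotating 135° by 90° clockwise gives 225° — the wind blows toward the southwest.

225°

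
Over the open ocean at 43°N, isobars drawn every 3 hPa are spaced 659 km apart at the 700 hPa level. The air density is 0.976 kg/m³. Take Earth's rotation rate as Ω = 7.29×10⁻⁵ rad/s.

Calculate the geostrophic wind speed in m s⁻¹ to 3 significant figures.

Coriolis parameter at 43°N:
f = 2Ω sin φ = 2 × 7.29×10⁻⁵ × sin 43° = 9.94×10⁻⁵ s⁻¹
Pressure gradient: |∂P/∂n| = 300 Pa / 659000 m = 4.55×10⁻⁴ Pa/m
Geostrophic balance (pressure-gradient force = Coriolis force):
V_g = (1/(fρ)) |∂P/∂n| = 4.55×10⁻⁴ / (9.94×10⁻⁵ × 0.976) = 4.69 m/s

4.69 m s⁻¹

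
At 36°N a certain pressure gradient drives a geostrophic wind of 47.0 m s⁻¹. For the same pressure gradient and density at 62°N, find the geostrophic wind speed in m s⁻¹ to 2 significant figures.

With the same pressure gradient and density, V_g ∝ 1/f ∝ 1/sin φ.
V₂ = V₁ · sin φ₁ / sin φ₂ = 47.0 × sin 36° / sin 62°
V₂ = 47.0 × 0.5878/0.8829 = 31 m s⁻¹

31 m s⁻¹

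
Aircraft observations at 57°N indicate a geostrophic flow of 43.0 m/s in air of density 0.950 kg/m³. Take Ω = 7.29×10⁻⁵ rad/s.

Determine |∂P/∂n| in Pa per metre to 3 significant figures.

5.00×10⁻³ Pa/m

Coriolis parameter at 57°N:
f = 2Ω sin φ = 2 × 7.29×10⁻⁵ × sin 57° = 1.22×10⁻⁴ s⁻¹
Geostrophic balance rearranged: |∂P/∂n| = f ρ V_g
|∂P/∂n| = 1.22×10⁻⁴ × 0.950 × 43.0 = 5.00×10⁻³ Pa/m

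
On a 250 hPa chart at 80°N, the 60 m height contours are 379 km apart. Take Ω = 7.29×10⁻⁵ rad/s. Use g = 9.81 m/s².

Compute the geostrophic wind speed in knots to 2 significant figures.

Coriolis parameter at 80°N:
f = 2Ω sin φ = 2 × 7.29×10⁻⁵ × sin 80° = 1.44×10⁻⁴ s⁻¹
Height gradient: |∂Z/∂n| = 60 m / 379000 m = 1.58×10⁻⁴
On a pressure surface, geostrophic balance gives V_g = (g/f)|∂Z/∂n|:
V_g = 9.81 × 1.58×10⁻⁴ / 1.44×10⁻⁴ = 10.8 m/s
Converting: 10.8 m/s × 1.944 = 21 knots

21 knots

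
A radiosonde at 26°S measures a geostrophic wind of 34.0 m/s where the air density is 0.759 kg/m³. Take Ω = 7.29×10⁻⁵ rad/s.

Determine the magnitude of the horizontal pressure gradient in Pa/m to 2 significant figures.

Coriolis parameter at 26°S:
f = 2Ω sin φ = 2 × 7.29×10⁻⁵ × sin 26° = 6.39×10⁻⁵ s⁻¹
Geostrophic balance rearranged: |∂P/∂n| = f ρ V_g
|∂P/∂n| = 6.39×10⁻⁵ × 0.759 × 34.0 = 1.65×10⁻³ Pa/m

1.6×10⁻³ Pa/m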